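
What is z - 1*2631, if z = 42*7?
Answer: -2337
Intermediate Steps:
z = 294
z - 1*2631 = 294 - 1*2631 = 294 - 2631 = -2337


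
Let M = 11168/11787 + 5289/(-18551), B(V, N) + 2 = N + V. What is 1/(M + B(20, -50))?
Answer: -218660637/6852304259 ≈ -0.031911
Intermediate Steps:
B(V, N) = -2 + N + V (B(V, N) = -2 + (N + V) = -2 + N + V)
M = 144836125/218660637 (M = 11168*(1/11787) + 5289*(-1/18551) = 11168/11787 - 5289/18551 = 144836125/218660637 ≈ 0.66238)
1/(M + B(20, -50)) = 1/(144836125/218660637 + (-2 - 50 + 20)) = 1/(144836125/218660637 - 32) = 1/(-6852304259/218660637) = -218660637/6852304259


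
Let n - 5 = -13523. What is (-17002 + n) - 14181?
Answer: -44701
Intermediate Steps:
n = -13518 (n = 5 - 13523 = -13518)
(-17002 + n) - 14181 = (-17002 - 13518) - 14181 = -30520 - 14181 = -44701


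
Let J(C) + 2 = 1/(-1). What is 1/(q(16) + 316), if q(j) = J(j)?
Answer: 1/313 ≈ 0.0031949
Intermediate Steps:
J(C) = -3 (J(C) = -2 + 1/(-1) = -2 + 1*(-1) = -2 - 1 = -3)
q(j) = -3
1/(q(16) + 316) = 1/(-3 + 316) = 1/313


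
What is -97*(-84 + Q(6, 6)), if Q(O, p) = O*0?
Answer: 8148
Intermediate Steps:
Q(O, p) = 0
-97*(-84 + Q(6, 6)) = -97*(-84 + 0) = -97*(-84) = 8148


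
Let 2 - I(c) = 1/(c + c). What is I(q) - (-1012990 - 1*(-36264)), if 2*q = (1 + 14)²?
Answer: 219763799/225 ≈ 9.7673e+5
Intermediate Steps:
q = 225/2 (q = (1 + 14)²/2 = (½)*15² = (½)*225 = 225/2 ≈ 112.50)
I(c) = 2 - 1/(2*c) (I(c) = 2 - 1/(c + c) = 2 - 1/(2*c))
I(q) - (-1012990 - 1*(-36264)) = (2 - 1/(2*225/2)) - (-1012990 - 1*(-36264)) = (2 - ½*2/225) - (-1012990 + 36264) = (2 - 1/225) - 1*(-976726) = 449/225 + 976726 = 219763799/225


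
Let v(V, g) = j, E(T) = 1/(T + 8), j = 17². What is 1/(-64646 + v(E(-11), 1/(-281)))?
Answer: -1/64357 ≈ -1.5538e-5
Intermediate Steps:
j = 289
E(T) = 1/(8 + T)
v(V, g) = 289
1/(-64646 + v(E(-11), 1/(-281))) = 1/(-64646 + 289) = 1/(-64357) = -1/64357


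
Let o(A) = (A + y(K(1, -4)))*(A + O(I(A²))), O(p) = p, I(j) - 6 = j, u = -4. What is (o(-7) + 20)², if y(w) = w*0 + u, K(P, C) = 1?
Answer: 258064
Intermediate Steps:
I(j) = 6 + j
y(w) = -4 (y(w) = w*0 - 4 = 0 - 4 = -4)
o(A) = (-4 + A)*(6 + A + A²) (o(A) = (A - 4)*(A + (6 + A²)) = (-4 + A)*(6 + A + A²))
(o(-7) + 20)² = ((-24 + (-7)³ - 3*(-7)² + 2*(-7)) + 20)² = ((-24 - 343 - 3*49 - 14) + 20)² = ((-24 - 343 - 147 - 14) + 20)² = (-528 + 20)² = (-508)² = 258064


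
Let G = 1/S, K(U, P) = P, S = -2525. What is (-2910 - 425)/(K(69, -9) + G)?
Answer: 8420875/22726 ≈ 370.54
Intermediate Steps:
G = -1/2525 (G = 1/(-2525) = -1/2525 ≈ -0.00039604)
(-2910 - 425)/(K(69, -9) + G) = (-2910 - 425)/(-9 - 1/2525) = -3335/(-22726/2525) = -3335*(-2525/22726) = 8420875/22726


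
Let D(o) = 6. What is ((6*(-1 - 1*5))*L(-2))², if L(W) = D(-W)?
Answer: 46656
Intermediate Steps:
L(W) = 6
((6*(-1 - 1*5))*L(-2))² = ((6*(-1 - 1*5))*6)² = ((6*(-1 - 5))*6)² = ((6*(-6))*6)² = (-36*6)² = (-216)² = 46656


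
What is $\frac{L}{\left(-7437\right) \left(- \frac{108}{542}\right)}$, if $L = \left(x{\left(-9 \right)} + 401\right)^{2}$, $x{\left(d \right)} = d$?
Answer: $\frac{20821472}{200799} \approx 103.69$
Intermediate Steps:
$L = 153664$ ($L = \left(-9 + 401\right)^{2} = 392^{2} = 153664$)
$\frac{L}{\left(-7437\right) \left(- \frac{108}{542}\right)} = \frac{153664}{\left(-7437\right) \left(- \frac{108}{542}\right)} = \frac{153664}{\left(-7437\right) \left(\left(-108\right) \frac{1}{542}\right)} = \frac{153664}{\left(-7437\right) \left(- \frac{54}{271}\right)} = \frac{153664}{\frac{401598}{271}} = 153664 \cdot \frac{271}{401598} = \frac{20821472}{200799}$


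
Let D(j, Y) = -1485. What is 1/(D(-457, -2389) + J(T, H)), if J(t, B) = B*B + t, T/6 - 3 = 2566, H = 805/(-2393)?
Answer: 5726449/79764356146 ≈ 7.1792e-5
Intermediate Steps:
H = -805/2393 (H = 805*(-1/2393) = -805/2393 ≈ -0.33640)
T = 15414 (T = 18 + 6*2566 = 18 + 15396 = 15414)
J(t, B) = t + B² (J(t, B) = B² + t = t + B²)
1/(D(-457, -2389) + J(T, H)) = 1/(-1485 + (15414 + (-805/2393)²)) = 1/(-1485 + (15414 + 648025/5726449)) = 1/(-1485 + 88268132911/5726449) = 1/(79764356146/5726449) = 5726449/79764356146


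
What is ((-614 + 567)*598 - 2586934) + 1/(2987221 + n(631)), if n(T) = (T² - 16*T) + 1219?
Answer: -8829695635199/3376505 ≈ -2.6150e+6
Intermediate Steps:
n(T) = 1219 + T² - 16*T
((-614 + 567)*598 - 2586934) + 1/(2987221 + n(631)) = ((-614 + 567)*598 - 2586934) + 1/(2987221 + (1219 + 631² - 16*631)) = (-47*598 - 2586934) + 1/(2987221 + (1219 + 398161 - 10096)) = (-28106 - 2586934) + 1/(2987221 + 389284) = -2615040 + 1/3376505 = -8829695635199/3376505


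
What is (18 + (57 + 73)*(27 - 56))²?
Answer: 14077504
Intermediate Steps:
(18 + (57 + 73)*(27 - 56))² = (18 + 130*(-29))² = (18 - 3770)² = (-3752)² = 14077504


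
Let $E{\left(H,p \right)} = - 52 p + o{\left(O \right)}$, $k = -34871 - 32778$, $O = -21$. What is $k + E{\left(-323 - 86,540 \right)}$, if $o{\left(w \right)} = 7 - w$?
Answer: $-95701$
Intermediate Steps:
$k = -67649$ ($k = -34871 - 32778 = -67649$)
$E{\left(H,p \right)} = 28 - 52 p$ ($E{\left(H,p \right)} = - 52 p + \left(7 - -21\right) = - 52 p + \left(7 + 21\right) = - 52 p + 28 = 28 - 52 p$)
$k + E{\left(-323 - 86,540 \right)} = -67649 + \left(28 - 28080\right) = -67649 - 28052 = -95701$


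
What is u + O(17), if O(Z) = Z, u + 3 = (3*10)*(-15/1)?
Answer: -436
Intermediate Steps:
u = -453 (u = -3 + (3*10)*(-15/1) = -3 + 30*(-15*1) = -3 + 30*(-15) = -3 - 450 = -453)
u + O(17) = -453 + 17 = -436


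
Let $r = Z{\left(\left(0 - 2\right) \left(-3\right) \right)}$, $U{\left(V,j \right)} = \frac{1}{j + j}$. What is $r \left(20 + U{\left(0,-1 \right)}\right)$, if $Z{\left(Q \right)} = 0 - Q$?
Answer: $-117$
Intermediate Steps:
$U{\left(V,j \right)} = \frac{1}{2 j}$
$Z{\left(Q \right)} = - Q$
$r = -6$ ($r = - \left(0 - 2\right) \left(-3\right) = - \left(-2\right) \left(-3\right) = \left(-1\right) 6 = -6$)
$r \left(20 + U{\left(0,-1 \right)}\right) = - 6 \left(20 + \frac{1}{2 \left(-1\right)}\right) = - 6 \left(20 + \frac{1}{2} \left(-1\right)\right) = - 6 \left(20 - \frac{1}{2}\right) = \left(-6\right) \frac{39}{2} = -117$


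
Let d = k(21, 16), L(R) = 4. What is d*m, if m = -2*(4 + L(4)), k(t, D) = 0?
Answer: 0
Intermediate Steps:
d = 0
m = -16 (m = -2*(4 + 4) = -2*8 = -16)
d*m = 0*(-16) = 0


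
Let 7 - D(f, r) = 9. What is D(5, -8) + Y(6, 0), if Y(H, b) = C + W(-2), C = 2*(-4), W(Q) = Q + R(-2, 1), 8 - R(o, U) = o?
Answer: -2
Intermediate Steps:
R(o, U) = 8 - o
D(f, r) = -2 (D(f, r) = 7 - 1*9 = 7 - 9 = -2)
W(Q) = 10 + Q (W(Q) = Q + (8 - 1*(-2)) = Q + (8 + 2) = Q + 10 = 10 + Q)
C = -8
Y(H, b) = 0 (Y(H, b) = -8 + (10 - 2) = -8 + 8 = 0)
D(5, -8) + Y(6, 0) = -2 + 0 = -2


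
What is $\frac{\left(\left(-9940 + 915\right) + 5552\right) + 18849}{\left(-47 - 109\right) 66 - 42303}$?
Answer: $- \frac{15376}{52599} \approx -0.29233$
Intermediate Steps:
$\frac{\left(\left(-9940 + 915\right) + 5552\right) + 18849}{\left(-47 - 109\right) 66 - 42303} = \frac{\left(-9025 + 5552\right) + 18849}{\left(-156\right) 66 - 42303} = \frac{-3473 + 18849}{-10296 - 42303} = \frac{15376}{-52599} = 15376 \left(- \frac{1}{52599}\right) = - \frac{15376}{52599}$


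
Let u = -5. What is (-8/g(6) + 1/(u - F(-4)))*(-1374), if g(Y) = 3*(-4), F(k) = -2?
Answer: -458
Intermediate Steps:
g(Y) = -12
(-8/g(6) + 1/(u - F(-4)))*(-1374) = (-8/(-12) + 1/(-5 - 1*(-2)))*(-1374) = (-8*(-1/12) + 1/(-5 + 2))*(-1374) = (⅔ + 1/(-3))*(-1374) = (⅔ + 1*(-⅓))*(-1374) = (⅔ - ⅓)*(-1374) = (⅓)*(-1374) = -458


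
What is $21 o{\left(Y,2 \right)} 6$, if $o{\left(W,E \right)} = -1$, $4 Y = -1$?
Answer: $-126$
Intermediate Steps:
$Y = - \frac{1}{4}$ ($Y = \frac{1}{4} \left(-1\right) = - \frac{1}{4} \approx -0.25$)
$21 o{\left(Y,2 \right)} 6 = 21 \left(-1\right) 6 = \left(-21\right) 6 = -126$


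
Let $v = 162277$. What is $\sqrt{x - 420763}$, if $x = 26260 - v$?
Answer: $2 i \sqrt{139195} \approx 746.18 i$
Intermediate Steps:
$x = -136017$ ($x = 26260 - 162277 = -136017$)
$\sqrt{x - 420763} = \sqrt{-136017 - 420763} = \sqrt{-556780} = 2 i \sqrt{139195}$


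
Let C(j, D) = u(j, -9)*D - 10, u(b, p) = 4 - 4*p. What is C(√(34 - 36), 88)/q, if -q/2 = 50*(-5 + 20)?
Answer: -117/50 ≈ -2.3400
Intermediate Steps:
q = -1500 (q = -100*(-5 + 20) = -100*15 = -2*750 = -1500)
C(j, D) = -10 + 40*D (C(j, D) = (4 - 4*(-9))*D - 10 = (4 + 36)*D - 10 = 40*D - 10 = -10 + 40*D)
C(√(34 - 36), 88)/q = (-10 + 40*88)/(-1500) = (-10 + 3520)*(-1/1500) = 3510*(-1/1500) = -117/50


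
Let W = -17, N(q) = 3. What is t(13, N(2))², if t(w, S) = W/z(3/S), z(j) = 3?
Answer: 289/9 ≈ 32.111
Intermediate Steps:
t(w, S) = -17/3
t(13, N(2))² = (-17/3)² = 289/9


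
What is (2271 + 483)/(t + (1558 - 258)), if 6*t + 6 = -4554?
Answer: 51/10 ≈ 5.1000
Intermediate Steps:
t = -760 (t = -1 + (1/6)*(-4554) = -1 - 759 = -760)
(2271 + 483)/(t + (1558 - 258)) = (2271 + 483)/(-760 + (1558 - 258)) = 2754/(-760 + 1300) = 2754/540 = 2754*(1/540) = 51/10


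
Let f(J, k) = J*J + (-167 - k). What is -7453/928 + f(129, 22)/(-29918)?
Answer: -4107695/478688 ≈ -8.5811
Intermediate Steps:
f(J, k) = -167 + J**2 - k (f(J, k) = J**2 + (-167 - k) = -167 + J**2 - k)
-7453/928 + f(129, 22)/(-29918) = -7453/928 + (-167 + 129**2 - 1*22)/(-29918) = -7453*1/928 + (-167 + 16641 - 22)*(-1/29918) = -257/32 + 16452*(-1/29918) = -257/32 - 8226/14959 = -4107695/478688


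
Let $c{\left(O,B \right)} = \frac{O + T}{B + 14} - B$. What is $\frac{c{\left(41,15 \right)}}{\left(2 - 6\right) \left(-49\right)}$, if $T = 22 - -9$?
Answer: $- \frac{363}{5684} \approx -0.063864$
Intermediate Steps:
$T = 31$ ($T = 22 + 9 = 31$)
$c{\left(O,B \right)} = - B + \frac{31 + O}{14 + B}$ ($c{\left(O,B \right)} = \frac{O + 31}{B + 14} - B = \frac{31 + O}{14 + B} - B = - B + \frac{31 + O}{14 + B}$)
$\frac{c{\left(41,15 \right)}}{\left(2 - 6\right) \left(-49\right)} = \frac{\frac{1}{14 + 15} \left(31 + 41 - 15^{2} - 210\right)}{\left(2 - 6\right) \left(-49\right)} = \frac{\frac{1}{29} \left(31 + 41 - 225 - 210\right)}{\left(-4\right) \left(-49\right)} = \frac{\frac{1}{29} \left(31 + 41 - 225 - 210\right)}{196} = \frac{1}{29} \left(-363\right) \frac{1}{196} = \left(- \frac{363}{29}\right) \frac{1}{196} = - \frac{363}{5684}$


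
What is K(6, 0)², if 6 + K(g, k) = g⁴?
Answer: 1664100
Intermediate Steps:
K(g, k) = -6 + g⁴
K(6, 0)² = (-6 + 6⁴)² = (-6 + 1296)² = 1290² = 1664100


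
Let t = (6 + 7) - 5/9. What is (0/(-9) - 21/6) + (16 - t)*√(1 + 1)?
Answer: -7/2 + 32*√2/9 ≈ 1.5283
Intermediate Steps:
t = 112/9 (t = 13 - 5*⅑ = 13 - 5/9 = 112/9 ≈ 12.444)
(0/(-9) - 21/6) + (16 - t)*√(1 + 1) = (0/(-9) - 21/6) + (16 - 1*112/9)*√(1 + 1) = (0*(-⅑) - 21*⅙) + (16 - 112/9)*√2 = (0 - 7/2) + 32*√2/9 = -7/2 + 32*√2/9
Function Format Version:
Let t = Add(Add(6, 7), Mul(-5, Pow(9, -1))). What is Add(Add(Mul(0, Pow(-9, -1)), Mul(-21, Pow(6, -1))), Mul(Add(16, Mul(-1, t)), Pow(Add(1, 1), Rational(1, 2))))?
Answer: Add(Rational(-7, 2), Mul(Rational(32, 9), Pow(2, Rational(1, 2)))) ≈ 1.5283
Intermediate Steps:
t = Rational(112, 9) (t = Add(13, Mul(-5, Rational(1, 9))) = Add(13, Rational(-5, 9)) = Rational(112, 9) ≈ 12.444)
Add(Add(Mul(0, Pow(-9, -1)), Mul(-21, Pow(6, -1))), Mul(Add(16, Mul(-1, t)), Pow(Add(1, 1), Rational(1, 2)))) = Add(Add(Mul(0, Pow(-9, -1)), Mul(-21, Pow(6, -1))), Mul(Add(16, Mul(-1, Rational(112, 9))), Pow(Add(1, 1), Rational(1, 2)))) = Add(Add(Mul(0, Rational(-1, 9)), Mul(-21, Rational(1, 6))), Mul(Add(16, Rational(-112, 9)), Pow(2, Rational(1, 2)))) = Add(Add(0, Rational(-7, 2)), Mul(Rational(32, 9), Pow(2, Rational(1, 2)))) = Add(Rational(-7, 2), Mul(Rational(32, 9), Pow(2, Rational(1, 2))))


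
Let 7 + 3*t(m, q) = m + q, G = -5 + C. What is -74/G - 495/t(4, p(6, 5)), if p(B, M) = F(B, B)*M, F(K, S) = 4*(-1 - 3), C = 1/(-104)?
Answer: 1412453/43243 ≈ 32.663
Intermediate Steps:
C = -1/104 ≈ -0.0096154
G = -521/104 (G = -5 - 1/104 = -521/104 ≈ -5.0096)
F(K, S) = -16 (F(K, S) = 4*(-4) = -16)
p(B, M) = -16*M
t(m, q) = -7/3 + m/3 + q/3 (t(m, q) = -7/3 + (m + q)/3 = -7/3 + (m/3 + q/3) = -7/3 + m/3 + q/3)
-74/G - 495/t(4, p(6, 5)) = -74/(-521/104) - 495/(-7/3 + (⅓)*4 + (-16*5)/3) = -74*(-104/521) - 495/(-7/3 + 4/3 + (⅓)*(-80)) = 7696/521 - 495/(-7/3 + 4/3 - 80/3) = 7696/521 - 495/(-83/3) = 7696/521 - 495*(-3/83) = 7696/521 + 1485/83 = 1412453/43243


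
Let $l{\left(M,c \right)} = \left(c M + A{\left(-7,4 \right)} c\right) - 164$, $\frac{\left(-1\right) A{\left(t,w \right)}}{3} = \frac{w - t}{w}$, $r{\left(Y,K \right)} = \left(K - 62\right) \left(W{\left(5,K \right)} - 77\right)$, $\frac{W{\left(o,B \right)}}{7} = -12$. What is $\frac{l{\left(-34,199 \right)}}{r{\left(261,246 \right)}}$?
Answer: $\frac{34287}{118496} \approx 0.28935$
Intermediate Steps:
$W{\left(o,B \right)} = -84$ ($W{\left(o,B \right)} = 7 \left(-12\right) = -84$)
$r{\left(Y,K \right)} = 9982 - 161 K$ ($r{\left(Y,K \right)} = \left(K - 62\right) \left(-84 - 77\right) = \left(-62 + K\right) \left(-161\right) = 9982 - 161 K$)
$A{\left(t,w \right)} = - \frac{3 \left(w - t\right)}{w}$ ($A{\left(t,w \right)} = - 3 \frac{w - t}{w} = - \frac{3 \left(w - t\right)}{w}$)
$l{\left(M,c \right)} = -164 - \frac{33 c}{4} + M c$ ($l{\left(M,c \right)} = \left(c M + \left(-3 + 3 \left(-7\right) \frac{1}{4}\right) c\right) - 164 = \left(M c + \left(-3 + 3 \left(-7\right) \frac{1}{4}\right) c\right) - 164 = \left(M c + \left(-3 - \frac{21}{4}\right) c\right) - 164 = \left(M c - \frac{33 c}{4}\right) - 164 = \left(- \frac{33 c}{4} + M c\right) - 164 = -164 - \frac{33 c}{4} + M c$)
$\frac{l{\left(-34,199 \right)}}{r{\left(261,246 \right)}} = \frac{-164 - \frac{6567}{4} - 6766}{9982 - 39606} = - \frac{34287}{4 \left(-29624\right)} = \left(- \frac{34287}{4}\right) \left(- \frac{1}{29624}\right) = \frac{34287}{118496}$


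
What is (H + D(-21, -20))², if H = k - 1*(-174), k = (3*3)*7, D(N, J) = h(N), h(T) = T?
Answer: 46656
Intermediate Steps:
D(N, J) = N
k = 63 (k = 9*7 = 63)
H = 237 (H = 63 - 1*(-174) = 63 + 174 = 237)
(H + D(-21, -20))² = (237 - 21)² = 216² = 46656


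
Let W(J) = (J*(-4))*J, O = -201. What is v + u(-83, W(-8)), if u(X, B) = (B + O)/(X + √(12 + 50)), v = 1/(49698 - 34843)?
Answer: 563471832/101415085 + 457*√62/6827 ≈ 6.0832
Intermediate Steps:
W(J) = -4*J² (W(J) = (-4*J)*J = -4*J²)
v = 1/14855 ≈ 6.7317e-5
u(X, B) = (-201 + B)/(X + √62) (u(X, B) = (B - 201)/(X + √(12 + 50)) = (-201 + B)/(X + √62))
v + u(-83, W(-8)) = 1/14855 + (-201 - 4*(-8)²)/(-83 + √62) = 1/14855 + (-201 - 4*64)/(-83 + √62) = 1/14855 + (-201 - 256)/(-83 + √62) = 1/14855 - 457/(-83 + √62)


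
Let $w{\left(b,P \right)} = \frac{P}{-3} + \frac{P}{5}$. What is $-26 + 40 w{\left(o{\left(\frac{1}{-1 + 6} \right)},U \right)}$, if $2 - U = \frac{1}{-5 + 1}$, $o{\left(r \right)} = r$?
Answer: $-38$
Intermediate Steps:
$U = \frac{9}{4}$ ($U = 2 - \frac{1}{-5 + 1} = 2 - \frac{1}{-4} = 2 - - \frac{1}{4} = 2 + \frac{1}{4} = \frac{9}{4} \approx 2.25$)
$w{\left(b,P \right)} = - \frac{2 P}{15}$ ($w{\left(b,P \right)} = P \left(- \frac{1}{3}\right) + P \frac{1}{5} = - \frac{P}{3} + \frac{P}{5} = - \frac{2 P}{15}$)
$-26 + 40 w{\left(o{\left(\frac{1}{-1 + 6} \right)},U \right)} = -26 + 40 \left(\left(- \frac{2}{15}\right) \frac{9}{4}\right) = -26 + 40 \left(- \frac{3}{10}\right) = -26 - 12 = -38$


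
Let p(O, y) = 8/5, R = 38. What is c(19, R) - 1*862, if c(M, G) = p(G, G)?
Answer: -4302/5 ≈ -860.40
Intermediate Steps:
p(O, y) = 8/5 (p(O, y) = 8*(⅕) = 8/5)
c(M, G) = 8/5
c(19, R) - 1*862 = 8/5 - 1*862 = 8/5 - 862 = -4302/5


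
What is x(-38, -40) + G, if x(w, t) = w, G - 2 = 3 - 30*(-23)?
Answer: 657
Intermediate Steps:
G = 695 (G = 2 + (3 - 30*(-23)) = 2 + (3 + 690) = 2 + 693 = 695)
x(-38, -40) + G = -38 + 695 = 657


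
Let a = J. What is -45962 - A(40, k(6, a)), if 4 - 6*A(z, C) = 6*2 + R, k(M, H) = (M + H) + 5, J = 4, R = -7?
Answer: -275771/6 ≈ -45962.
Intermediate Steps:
a = 4
k(M, H) = 5 + H + M (k(M, H) = (H + M) + 5 = 5 + H + M)
A(z, C) = -1/6 (A(z, C) = 2/3 - (6*2 - 7)/6 = 2/3 - (12 - 7)/6 = 2/3 - 1/6*5 = 2/3 - 5/6 = -1/6)
-45962 - A(40, k(6, a)) = -45962 - 1*(-1/6) = -45962 + 1/6 = -275771/6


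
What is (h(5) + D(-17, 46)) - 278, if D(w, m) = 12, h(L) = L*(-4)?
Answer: -286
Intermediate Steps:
h(L) = -4*L
(h(5) + D(-17, 46)) - 278 = (-4*5 + 12) - 278 = (-20 + 12) - 278 = -8 - 278 = -286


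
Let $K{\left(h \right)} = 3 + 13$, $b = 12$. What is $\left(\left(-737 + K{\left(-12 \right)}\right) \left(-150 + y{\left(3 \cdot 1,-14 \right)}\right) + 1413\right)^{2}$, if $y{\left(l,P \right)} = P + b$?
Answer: $12322110025$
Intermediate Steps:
$K{\left(h \right)} = 16$
$y{\left(l,P \right)} = 12 + P$ ($y{\left(l,P \right)} = P + 12 = 12 + P$)
$\left(\left(-737 + K{\left(-12 \right)}\right) \left(-150 + y{\left(3 \cdot 1,-14 \right)}\right) + 1413\right)^{2} = \left(\left(-737 + 16\right) \left(-150 + \left(12 - 14\right)\right) + 1413\right)^{2} = \left(- 721 \left(-150 - 2\right) + 1413\right)^{2} = \left(\left(-721\right) \left(-152\right) + 1413\right)^{2} = \left(109592 + 1413\right)^{2} = 111005^{2} = 12322110025$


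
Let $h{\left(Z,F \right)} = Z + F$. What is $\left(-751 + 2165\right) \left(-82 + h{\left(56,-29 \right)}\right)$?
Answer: $-77770$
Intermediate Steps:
$h{\left(Z,F \right)} = F + Z$
$\left(-751 + 2165\right) \left(-82 + h{\left(56,-29 \right)}\right) = \left(-751 + 2165\right) \left(-82 + \left(-29 + 56\right)\right) = 1414 \left(-82 + 27\right) = 1414 \left(-55\right) = -77770$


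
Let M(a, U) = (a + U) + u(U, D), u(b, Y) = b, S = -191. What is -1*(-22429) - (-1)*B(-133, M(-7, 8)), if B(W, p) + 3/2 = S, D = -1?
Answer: 44473/2 ≈ 22237.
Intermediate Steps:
M(a, U) = a + 2*U (M(a, U) = (a + U) + U = (U + a) + U = a + 2*U)
B(W, p) = -385/2 (B(W, p) = -3/2 - 191 = -385/2)
-1*(-22429) - (-1)*B(-133, M(-7, 8)) = -1*(-22429) - (-1)*(-385)/2 = 22429 - 1*385/2 = 22429 - 385/2 = 44473/2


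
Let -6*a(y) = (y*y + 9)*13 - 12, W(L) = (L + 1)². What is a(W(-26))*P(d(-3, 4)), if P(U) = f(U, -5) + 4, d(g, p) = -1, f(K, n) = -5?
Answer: 2539115/3 ≈ 8.4637e+5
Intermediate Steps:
W(L) = (1 + L)²
P(U) = -1 (P(U) = -5 + 4 = -1)
a(y) = -35/2 - 13*y²/6 (a(y) = -((y*y + 9)*13 - 12)/6 = -((y² + 9)*13 - 12)/6 = -((9 + y²)*13 - 12)/6 = -((117 + 13*y²) - 12)/6 = -(105 + 13*y²)/6 = -35/2 - 13*y²/6)
a(W(-26))*P(d(-3, 4)) = (-35/2 - 13*(1 - 26)⁴/6)*(-1) = (-35/2 - 13*((-25)²)²/6)*(-1) = (-35/2 - 13/6*625²)*(-1) = (-35/2 - 13/6*390625)*(-1) = (-35/2 - 5078125/6)*(-1) = -2539115/3*(-1) = 2539115/3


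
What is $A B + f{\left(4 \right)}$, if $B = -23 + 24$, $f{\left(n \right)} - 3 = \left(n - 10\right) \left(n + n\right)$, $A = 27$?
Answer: $-18$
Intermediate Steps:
$f{\left(n \right)} = 3 + 2 n \left(-10 + n\right)$ ($f{\left(n \right)} = 3 + \left(n - 10\right) \left(n + n\right) = 3 + \left(-10 + n\right) 2 n = 3 + 2 n \left(-10 + n\right)$)
$B = 1$
$A B + f{\left(4 \right)} = 27 \cdot 1 + \left(3 - 80 + 2 \cdot 4^{2}\right) = 27 + \left(3 - 80 + 2 \cdot 16\right) = 27 + \left(3 - 80 + 32\right) = 27 - 45 = -18$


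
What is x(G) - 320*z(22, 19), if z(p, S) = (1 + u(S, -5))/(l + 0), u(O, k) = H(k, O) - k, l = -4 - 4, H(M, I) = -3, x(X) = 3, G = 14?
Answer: 123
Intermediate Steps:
l = -8
u(O, k) = -3 - k
z(p, S) = -3/8 (z(p, S) = (1 + (-3 - 1*(-5)))/(-8 + 0) = (1 + (-3 + 5))/(-8) = (1 + 2)*(-⅛) = 3*(-⅛) = -3/8)
x(G) - 320*z(22, 19) = 3 - 320*(-3/8) = 3 + 120 = 123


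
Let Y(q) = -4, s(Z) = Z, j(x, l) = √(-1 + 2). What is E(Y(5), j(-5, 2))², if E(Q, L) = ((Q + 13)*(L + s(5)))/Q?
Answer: 729/4 ≈ 182.25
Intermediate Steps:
j(x, l) = 1 (j(x, l) = √1 = 1)
E(Q, L) = (5 + L)*(13 + Q)/Q (E(Q, L) = ((Q + 13)*(L + 5))/Q = ((13 + Q)*(5 + L))/Q = ((5 + L)*(13 + Q))/Q = (5 + L)*(13 + Q)/Q)
E(Y(5), j(-5, 2))² = ((65 + 13*1 - 4*(5 + 1))/(-4))² = (-(65 + 13 - 4*6)/4)² = (-(65 + 13 - 24)/4)² = (-¼*54)² = (-27/2)² = 729/4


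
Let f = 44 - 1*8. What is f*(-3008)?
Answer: -108288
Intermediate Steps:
f = 36 (f = 44 - 8 = 36)
f*(-3008) = 36*(-3008) = -108288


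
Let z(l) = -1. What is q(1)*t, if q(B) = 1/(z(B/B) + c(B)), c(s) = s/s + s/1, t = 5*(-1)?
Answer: -5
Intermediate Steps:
t = -5
c(s) = 1 + s (c(s) = 1 + s*1 = 1 + s)
q(B) = 1/B (q(B) = 1/(-1 + (1 + B)) = 1/B)
q(1)*t = -5/1 = 1*(-5) = -5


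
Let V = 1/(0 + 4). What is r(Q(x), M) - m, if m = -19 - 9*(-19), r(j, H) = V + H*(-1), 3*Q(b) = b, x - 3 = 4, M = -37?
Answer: -459/4 ≈ -114.75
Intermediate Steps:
x = 7 (x = 3 + 4 = 7)
Q(b) = b/3
V = 1/4 ≈ 0.25000
r(j, H) = 1/4 - H (r(j, H) = 1/4 + H*(-1) = 1/4 - H)
m = 152 (m = -19 + 171 = 152)
r(Q(x), M) - m = (1/4 - 1*(-37)) - 1*152 = (1/4 + 37) - 152 = 149/4 - 152 = -459/4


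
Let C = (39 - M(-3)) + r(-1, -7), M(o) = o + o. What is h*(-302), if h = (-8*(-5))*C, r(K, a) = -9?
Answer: -434880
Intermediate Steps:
M(o) = 2*o
C = 36 (C = (39 - 2*(-3)) - 9 = (39 - 1*(-6)) - 9 = (39 + 6) - 9 = 45 - 9 = 36)
h = 1440 (h = -8*(-5)*36 = 40*36 = 1440)
h*(-302) = 1440*(-302) = -434880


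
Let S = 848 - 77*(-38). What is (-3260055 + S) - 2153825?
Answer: -5410106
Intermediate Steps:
S = 3774 (S = 848 + 2926 = 3774)
(-3260055 + S) - 2153825 = (-3260055 + 3774) - 2153825 = -3256281 - 2153825 = -5410106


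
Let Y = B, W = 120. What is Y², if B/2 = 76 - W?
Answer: 7744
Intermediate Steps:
B = -88 (B = 2*(76 - 1*120) = 2*(76 - 120) = 2*(-44) = -88)
Y = -88
Y² = (-88)² = 7744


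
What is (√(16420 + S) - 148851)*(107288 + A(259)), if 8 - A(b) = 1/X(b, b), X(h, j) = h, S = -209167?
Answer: -111797814249/7 + 27789663*I*√192747/259 ≈ -1.5971e+10 + 4.7106e+7*I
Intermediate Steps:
A(b) = 8 - 1/b
(√(16420 + S) - 148851)*(107288 + A(259)) = (√(16420 - 209167) - 148851)*(107288 + (8 - 1/259)) = (√(-192747) - 148851)*(107288 + (8 - 1*1/259)) = (I*√192747 - 148851)*(107288 + (8 - 1/259)) = (-148851 + I*√192747)*(107288 + 2071/259) = (-148851 + I*√192747)*(27789663/259) = -111797814249/7 + 27789663*I*√192747/259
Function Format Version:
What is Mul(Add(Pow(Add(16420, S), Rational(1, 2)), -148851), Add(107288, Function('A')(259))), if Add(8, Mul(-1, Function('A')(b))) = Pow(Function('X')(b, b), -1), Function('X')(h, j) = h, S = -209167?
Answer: Add(Rational(-111797814249, 7), Mul(Rational(27789663, 259), I, Pow(192747, Rational(1, 2)))) ≈ Add(-1.5971e+10, Mul(4.7106e+7, I))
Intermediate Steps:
Function('A')(b) = Add(8, Mul(-1, Pow(b, -1)))
Mul(Add(Pow(Add(16420, S), Rational(1, 2)), -148851), Add(107288, Function('A')(259))) = Mul(Add(Pow(Add(16420, -209167), Rational(1, 2)), -148851), Add(107288, Add(8, Mul(-1, Pow(259, -1))))) = Mul(Add(Pow(-192747, Rational(1, 2)), -148851), Add(107288, Add(8, Mul(-1, Rational(1, 259))))) = Mul(Add(Mul(I, Pow(192747, Rational(1, 2))), -148851), Add(107288, Add(8, Rational(-1, 259)))) = Mul(Add(-148851, Mul(I, Pow(192747, Rational(1, 2)))), Add(107288, Rational(2071, 259))) = Mul(Add(-148851, Mul(I, Pow(192747, Rational(1, 2)))), Rational(27789663, 259)) = Add(Rational(-111797814249, 7), Mul(Rational(27789663, 259), I, Pow(192747, Rational(1, 2))))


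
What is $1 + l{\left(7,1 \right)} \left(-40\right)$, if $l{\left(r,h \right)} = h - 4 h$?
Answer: $121$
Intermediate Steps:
$l{\left(r,h \right)} = - 3 h$
$1 + l{\left(7,1 \right)} \left(-40\right) = 1 + \left(-3\right) 1 \left(-40\right) = 1 - -120 = 1 + 120 = 121$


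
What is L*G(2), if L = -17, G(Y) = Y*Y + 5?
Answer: -153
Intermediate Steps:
G(Y) = 5 + Y**2 (G(Y) = Y**2 + 5 = 5 + Y**2)
L*G(2) = -17*(5 + 2**2) = -17*(5 + 4) = -17*9 = -153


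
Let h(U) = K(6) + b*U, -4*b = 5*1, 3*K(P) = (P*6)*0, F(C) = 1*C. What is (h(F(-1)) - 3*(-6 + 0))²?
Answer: 5929/16 ≈ 370.56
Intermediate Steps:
F(C) = C
K(P) = 0 (K(P) = ((P*6)*0)/3 = ((6*P)*0)/3 = (⅓)*0 = 0)
b = -5/4 ≈ -1.2500
h(U) = -5*U/4 (h(U) = 0 - 5*U/4 = -5*U/4)
(h(F(-1)) - 3*(-6 + 0))² = (-5/4*(-1) - 3*(-6 + 0))² = (5/4 - 3*(-6))² = (5/4 + 18)² = (77/4)² = 5929/16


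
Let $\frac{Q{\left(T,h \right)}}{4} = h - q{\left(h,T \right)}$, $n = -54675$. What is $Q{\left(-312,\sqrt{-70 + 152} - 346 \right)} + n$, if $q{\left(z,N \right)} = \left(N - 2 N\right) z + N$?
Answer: $376997 - 1244 \sqrt{82} \approx 3.6573 \cdot 10^{5}$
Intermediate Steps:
$q{\left(z,N \right)} = N - N z$ ($q{\left(z,N \right)} = - N z + N = N - N z$)
$Q{\left(T,h \right)} = 4 h - 4 T \left(1 - h\right)$ ($Q{\left(T,h \right)} = 4 \left(h - T \left(1 - h\right)\right) = 4 h - 4 T \left(1 - h\right)$)
$Q{\left(-312,\sqrt{-70 + 152} - 346 \right)} + n = \left(4 \left(\sqrt{-70 + 152} - 346\right) + 4 \left(-312\right) \left(-1 - \left(346 - \sqrt{-70 + 152}\right)\right)\right) - 54675 = \left(4 \left(\sqrt{82} - 346\right) + 4 \left(-312\right) \left(-1 - \left(346 - \sqrt{82}\right)\right)\right) - 54675 = \left(4 \left(-346 + \sqrt{82}\right) + 4 \left(-312\right) \left(-1 - \left(346 - \sqrt{82}\right)\right)\right) - 54675 = \left(\left(-1384 + 4 \sqrt{82}\right) + 4 \left(-312\right) \left(-347 + \sqrt{82}\right)\right) - 54675 = \left(\left(-1384 + 4 \sqrt{82}\right) + \left(433056 - 1248 \sqrt{82}\right)\right) - 54675 = \left(431672 - 1244 \sqrt{82}\right) - 54675 = 376997 - 1244 \sqrt{82}$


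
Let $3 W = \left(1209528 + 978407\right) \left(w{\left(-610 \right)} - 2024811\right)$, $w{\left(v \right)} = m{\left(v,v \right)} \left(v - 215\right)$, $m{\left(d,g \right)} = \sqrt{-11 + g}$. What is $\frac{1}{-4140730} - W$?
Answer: $\frac{6114691704641419349}{4140730} + 1805046375 i \sqrt{69} \approx 1.4767 \cdot 10^{12} + 1.4994 \cdot 10^{10} i$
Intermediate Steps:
$w{\left(v \right)} = \sqrt{-11 + v} \left(-215 + v\right)$ ($w{\left(v \right)} = \sqrt{-11 + v} \left(v - 215\right) = \sqrt{-11 + v} \left(-215 + v\right)$)
$W = -1476718285095 - 1805046375 i \sqrt{69}$ ($W = \frac{\left(1209528 + 978407\right) \left(\sqrt{-11 - 610} \left(-215 - 610\right) - 2024811\right)}{3} = \frac{2187935 \left(\sqrt{-621} \left(-825\right) - 2024811\right)}{3} = \frac{2187935 \left(3 i \sqrt{69} \left(-825\right) - 2024811\right)}{3} = \frac{2187935 \left(- 2475 i \sqrt{69} - 2024811\right)}{3} = \frac{2187935 \left(-2024811 - 2475 i \sqrt{69}\right)}{3} = \frac{-4430154855285 - 5415139125 i \sqrt{69}}{3} = -1476718285095 - 1805046375 i \sqrt{69} \approx -1.4767 \cdot 10^{12} - 1.4994 \cdot 10^{10} i$)
$\frac{1}{-4140730} - W = \frac{1}{-4140730} - \left(-1476718285095 - 1805046375 i \sqrt{69}\right) = - \frac{1}{4140730} + \left(1476718285095 + 1805046375 i \sqrt{69}\right) = \frac{6114691704641419349}{4140730} + 1805046375 i \sqrt{69}$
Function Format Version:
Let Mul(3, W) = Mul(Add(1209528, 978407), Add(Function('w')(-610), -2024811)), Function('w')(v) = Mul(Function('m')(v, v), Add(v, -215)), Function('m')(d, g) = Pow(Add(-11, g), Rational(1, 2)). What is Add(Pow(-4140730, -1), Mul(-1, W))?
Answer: Add(Rational(6114691704641419349, 4140730), Mul(1805046375, I, Pow(69, Rational(1, 2)))) ≈ Add(1.4767e+12, Mul(1.4994e+10, I))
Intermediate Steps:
Function('w')(v) = Mul(Pow(Add(-11, v), Rational(1, 2)), Add(-215, v)) (Function('w')(v) = Mul(Pow(Add(-11, v), Rational(1, 2)), Add(v, -215)) = Mul(Pow(Add(-11, v), Rational(1, 2)), Add(-215, v)))
W = Add(-1476718285095, Mul(-1805046375, I, Pow(69, Rational(1, 2)))) (W = Mul(Rational(1, 3), Mul(Add(1209528, 978407), Add(Mul(Pow(Add(-11, -610), Rational(1, 2)), Add(-215, -610)), -2024811))) = Mul(Rational(1, 3), Mul(2187935, Add(Mul(Pow(-621, Rational(1, 2)), -825), -2024811))) = Mul(Rational(1, 3), Mul(2187935, Add(Mul(Mul(3, I, Pow(69, Rational(1, 2))), -825), -2024811))) = Mul(Rational(1, 3), Mul(2187935, Add(Mul(-2475, I, Pow(69, Rational(1, 2))), -2024811))) = Mul(Rational(1, 3), Mul(2187935, Add(-2024811, Mul(-2475, I, Pow(69, Rational(1, 2)))))) = Mul(Rational(1, 3), Add(-4430154855285, Mul(-5415139125, I, Pow(69, Rational(1, 2))))) = Add(-1476718285095, Mul(-1805046375, I, Pow(69, Rational(1, 2)))) ≈ Add(-1.4767e+12, Mul(-1.4994e+10, I)))
Add(Pow(-4140730, -1), Mul(-1, W)) = Add(Pow(-4140730, -1), Mul(-1, Add(-1476718285095, Mul(-1805046375, I, Pow(69, Rational(1, 2)))))) = Add(Rational(-1, 4140730), Add(1476718285095, Mul(1805046375, I, Pow(69, Rational(1, 2))))) = Add(Rational(6114691704641419349, 4140730), Mul(1805046375, I, Pow(69, Rational(1, 2))))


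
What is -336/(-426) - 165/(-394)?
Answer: 33779/27974 ≈ 1.2075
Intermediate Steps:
-336/(-426) - 165/(-394) = -336*(-1/426) - 165*(-1/394) = 56/71 + 165/394 = 33779/27974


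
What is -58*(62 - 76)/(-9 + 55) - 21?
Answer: -77/23 ≈ -3.3478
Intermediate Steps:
-58*(62 - 76)/(-9 + 55) - 21 = -(-812)/46 - 21 = -58*(-7/23) - 21 = 406/23 - 21 = -77/23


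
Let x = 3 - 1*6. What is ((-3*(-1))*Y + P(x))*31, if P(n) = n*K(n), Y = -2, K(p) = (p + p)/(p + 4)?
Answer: 372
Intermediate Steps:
K(p) = 2*p/(4 + p) (K(p) = (2*p)/(4 + p) = 2*p/(4 + p))
x = -3 (x = 3 - 6 = -3)
P(n) = 2*n**2/(4 + n) (P(n) = n*(2*n/(4 + n)) = 2*n**2/(4 + n))
((-3*(-1))*Y + P(x))*31 = (-3*(-1)*(-2) + 2*(-3)**2/(4 - 3))*31 = (3*(-2) + 2*9/1)*31 = (-6 + 2*9*1)*31 = (-6 + 18)*31 = 12*31 = 372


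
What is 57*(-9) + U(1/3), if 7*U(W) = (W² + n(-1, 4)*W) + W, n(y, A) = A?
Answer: -32303/63 ≈ -512.75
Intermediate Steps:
U(W) = W²/7 + 5*W/7 (U(W) = ((W² + 4*W) + W)/7 = (W² + 5*W)/7 = W²/7 + 5*W/7)
57*(-9) + U(1/3) = 57*(-9) + (⅐)*(5 + 1/3)/3 = -513 + (⅐)*(⅓)*(5 + ⅓) = -513 + (⅐)*(⅓)*(16/3) = -513 + 16/63 = -32303/63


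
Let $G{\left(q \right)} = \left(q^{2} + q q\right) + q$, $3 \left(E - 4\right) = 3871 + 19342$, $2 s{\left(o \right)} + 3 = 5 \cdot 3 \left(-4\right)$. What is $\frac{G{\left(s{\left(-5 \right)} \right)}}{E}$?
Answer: $\frac{5859}{23225} \approx 0.25227$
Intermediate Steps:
$s{\left(o \right)} = - \frac{63}{2}$ ($s{\left(o \right)} = - \frac{3}{2} + \frac{5 \cdot 3 \left(-4\right)}{2} = - \frac{3}{2} + \frac{15 \left(-4\right)}{2} = - \frac{3}{2} + \frac{1}{2} \left(-60\right) = - \frac{3}{2} - 30 = - \frac{63}{2}$)
$E = \frac{23225}{3}$ ($E = 4 + \frac{3871 + 19342}{3} = 4 + \frac{1}{3} \cdot 23213 = 4 + \frac{23213}{3} = \frac{23225}{3} \approx 7741.7$)
$G{\left(q \right)} = q + 2 q^{2}$ ($G{\left(q \right)} = \left(q^{2} + q^{2}\right) + q = 2 q^{2} + q = q + 2 q^{2}$)
$\frac{G{\left(s{\left(-5 \right)} \right)}}{E} = \frac{\left(- \frac{63}{2}\right) \left(1 + 2 \left(- \frac{63}{2}\right)\right)}{\frac{23225}{3}} = - \frac{63 \left(1 - 63\right)}{2} \cdot \frac{3}{23225} = \left(- \frac{63}{2}\right) \left(-62\right) \frac{3}{23225} = 1953 \cdot \frac{3}{23225} = \frac{5859}{23225}$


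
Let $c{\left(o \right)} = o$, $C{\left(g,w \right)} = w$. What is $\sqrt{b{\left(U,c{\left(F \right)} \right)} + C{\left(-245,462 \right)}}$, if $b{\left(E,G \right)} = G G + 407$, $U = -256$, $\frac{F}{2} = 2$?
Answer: $\sqrt{885} \approx 29.749$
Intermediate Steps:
$F = 4$ ($F = 2 \cdot 2 = 4$)
$b{\left(E,G \right)} = 407 + G^{2}$ ($b{\left(E,G \right)} = G^{2} + 407 = 407 + G^{2}$)
$\sqrt{b{\left(U,c{\left(F \right)} \right)} + C{\left(-245,462 \right)}} = \sqrt{\left(407 + 4^{2}\right) + 462} = \sqrt{\left(407 + 16\right) + 462} = \sqrt{423 + 462} = \sqrt{885}$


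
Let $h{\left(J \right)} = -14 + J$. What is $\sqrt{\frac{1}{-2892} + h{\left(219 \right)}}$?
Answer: $\frac{\sqrt{428637057}}{1446} \approx 14.318$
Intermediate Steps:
$\sqrt{\frac{1}{-2892} + h{\left(219 \right)}} = \sqrt{\frac{1}{-2892} + \left(-14 + 219\right)} = \sqrt{- \frac{1}{2892} + 205} = \sqrt{\frac{592859}{2892}} = \frac{\sqrt{428637057}}{1446}$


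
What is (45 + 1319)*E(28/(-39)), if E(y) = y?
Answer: -38192/39 ≈ -979.28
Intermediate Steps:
(45 + 1319)*E(28/(-39)) = (45 + 1319)*(28/(-39)) = 1364*(28*(-1/39)) = 1364*(-28/39) = -38192/39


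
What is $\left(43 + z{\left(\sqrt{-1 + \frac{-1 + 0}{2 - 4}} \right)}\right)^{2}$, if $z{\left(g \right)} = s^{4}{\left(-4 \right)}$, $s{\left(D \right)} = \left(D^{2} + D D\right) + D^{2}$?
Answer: $28179736954681$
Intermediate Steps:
$s{\left(D \right)} = 3 D^{2}$ ($s{\left(D \right)} = \left(D^{2} + D^{2}\right) + D^{2} = 2 D^{2} + D^{2} = 3 D^{2}$)
$z{\left(g \right)} = 5308416$ ($z{\left(g \right)} = \left(3 \left(-4\right)^{2}\right)^{4} = \left(3 \cdot 16\right)^{4} = 48^{4} = 5308416$)
$\left(43 + z{\left(\sqrt{-1 + \frac{-1 + 0}{2 - 4}} \right)}\right)^{2} = \left(43 + 5308416\right)^{2} = 5308459^{2} = 28179736954681$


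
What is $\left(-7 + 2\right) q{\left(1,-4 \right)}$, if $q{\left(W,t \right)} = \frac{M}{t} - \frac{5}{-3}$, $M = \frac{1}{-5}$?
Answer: $- \frac{103}{12} \approx -8.5833$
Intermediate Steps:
$M = - \frac{1}{5} \approx -0.2$
$q{\left(W,t \right)} = \frac{5}{3} - \frac{1}{5 t}$ ($q{\left(W,t \right)} = - \frac{1}{5 t} - \frac{5}{-3} = - \frac{1}{5 t} - - \frac{5}{3} = - \frac{1}{5 t} + \frac{5}{3} = \frac{5}{3} - \frac{1}{5 t}$)
$\left(-7 + 2\right) q{\left(1,-4 \right)} = \left(-7 + 2\right) \frac{-3 + 25 \left(-4\right)}{15 \left(-4\right)} = - 5 \cdot \frac{1}{15} \left(- \frac{1}{4}\right) \left(-3 - 100\right) = - 5 \cdot \frac{1}{15} \left(- \frac{1}{4}\right) \left(-103\right) = \left(-5\right) \frac{103}{60} = - \frac{103}{12}$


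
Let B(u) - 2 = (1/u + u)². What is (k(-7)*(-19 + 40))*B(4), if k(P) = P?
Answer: -47187/16 ≈ -2949.2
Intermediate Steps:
B(u) = 2 + (u + 1/u)² (B(u) = 2 + (1/u + u)² = 2 + (u + 1/u)²)
(k(-7)*(-19 + 40))*B(4) = (-7*(-19 + 40))*(4 + 4⁻² + 4²) = (-7*21)*(4 + 1/16 + 16) = -147*321/16 = -47187/16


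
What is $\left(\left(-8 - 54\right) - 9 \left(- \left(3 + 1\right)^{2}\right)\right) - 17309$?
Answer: $-17227$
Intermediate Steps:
$\left(\left(-8 - 54\right) - 9 \left(- \left(3 + 1\right)^{2}\right)\right) - 17309 = \left(\left(-8 - 54\right) - 9 \left(- 4^{2}\right)\right) - 17309 = \left(-62 - 9 \left(\left(-1\right) 16\right)\right) - 17309 = \left(-62 - -144\right) - 17309 = \left(-62 + 144\right) - 17309 = 82 - 17309 = -17227$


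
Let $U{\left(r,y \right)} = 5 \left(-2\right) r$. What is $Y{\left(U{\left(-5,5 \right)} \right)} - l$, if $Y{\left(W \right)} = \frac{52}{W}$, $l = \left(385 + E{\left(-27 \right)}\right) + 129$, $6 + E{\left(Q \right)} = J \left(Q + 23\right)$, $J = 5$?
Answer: $- \frac{12174}{25} \approx -486.96$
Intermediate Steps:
$E{\left(Q \right)} = 109 + 5 Q$ ($E{\left(Q \right)} = -6 + 5 \left(Q + 23\right) = -6 + 5 \left(23 + Q\right) = -6 + \left(115 + 5 Q\right) = 109 + 5 Q$)
$U{\left(r,y \right)} = - 10 r$
$l = 488$ ($l = \left(385 + \left(109 + 5 \left(-27\right)\right)\right) + 129 = \left(385 + \left(109 - 135\right)\right) + 129 = \left(385 - 26\right) + 129 = 359 + 129 = 488$)
$Y{\left(U{\left(-5,5 \right)} \right)} - l = \frac{52}{\left(-10\right) \left(-5\right)} - 488 = \frac{52}{50} - 488 = 52 \cdot \frac{1}{50} - 488 = \frac{26}{25} - 488 = - \frac{12174}{25}$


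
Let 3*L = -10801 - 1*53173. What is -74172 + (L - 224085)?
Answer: -958745/3 ≈ -3.1958e+5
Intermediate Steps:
L = -63974/3 (L = (-10801 - 1*53173)/3 = (-10801 - 53173)/3 = (⅓)*(-63974) = -63974/3 ≈ -21325.)
-74172 + (L - 224085) = -74172 + (-63974/3 - 224085) = -74172 - 736229/3 = -958745/3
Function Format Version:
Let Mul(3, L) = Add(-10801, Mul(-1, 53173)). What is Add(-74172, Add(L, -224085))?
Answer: Rational(-958745, 3) ≈ -3.1958e+5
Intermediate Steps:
L = Rational(-63974, 3) (L = Mul(Rational(1, 3), Add(-10801, Mul(-1, 53173))) = Mul(Rational(1, 3), Add(-10801, -53173)) = Mul(Rational(1, 3), -63974) = Rational(-63974, 3) ≈ -21325.)
Add(-74172, Add(L, -224085)) = Add(-74172, Add(Rational(-63974, 3), -224085)) = Add(-74172, Rational(-736229, 3)) = Rational(-958745, 3)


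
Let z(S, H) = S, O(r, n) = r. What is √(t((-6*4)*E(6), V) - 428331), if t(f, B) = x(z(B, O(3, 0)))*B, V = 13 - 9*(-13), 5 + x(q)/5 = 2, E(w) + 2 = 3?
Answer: 3*I*√47809 ≈ 655.96*I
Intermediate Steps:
E(w) = 1 (E(w) = -2 + 3 = 1)
x(q) = -15 (x(q) = -25 + 5*2 = -25 + 10 = -15)
V = 130 (V = 13 + 117 = 130)
t(f, B) = -15*B
√(t((-6*4)*E(6), V) - 428331) = √(-15*130 - 428331) = √(-1950 - 428331) = √(-430281) = 3*I*√47809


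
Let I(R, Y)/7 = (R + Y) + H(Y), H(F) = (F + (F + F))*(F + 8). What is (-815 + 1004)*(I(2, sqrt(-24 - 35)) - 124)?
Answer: -254961 + 33075*I*sqrt(59) ≈ -2.5496e+5 + 2.5405e+5*I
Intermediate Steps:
H(F) = 3*F*(8 + F) (H(F) = (F + 2*F)*(8 + F) = (3*F)*(8 + F) = 3*F*(8 + F))
I(R, Y) = 7*R + 7*Y + 21*Y*(8 + Y) (I(R, Y) = 7*((R + Y) + 3*Y*(8 + Y)) = 7*(R + Y + 3*Y*(8 + Y)) = 7*R + 7*Y + 21*Y*(8 + Y))
(-815 + 1004)*(I(2, sqrt(-24 - 35)) - 124) = (-815 + 1004)*((7*2 + 7*sqrt(-24 - 35) + 21*sqrt(-24 - 35)*(8 + sqrt(-24 - 35))) - 124) = 189*((14 + 7*sqrt(-59) + 21*sqrt(-59)*(8 + sqrt(-59))) - 124) = 189*((14 + 7*(I*sqrt(59)) + 21*(I*sqrt(59))*(8 + I*sqrt(59))) - 124) = 189*((14 + 7*I*sqrt(59) + 21*I*sqrt(59)*(8 + I*sqrt(59))) - 124) = 189*(-110 + 7*I*sqrt(59) + 21*I*sqrt(59)*(8 + I*sqrt(59))) = -20790 + 1323*I*sqrt(59) + 3969*I*sqrt(59)*(8 + I*sqrt(59))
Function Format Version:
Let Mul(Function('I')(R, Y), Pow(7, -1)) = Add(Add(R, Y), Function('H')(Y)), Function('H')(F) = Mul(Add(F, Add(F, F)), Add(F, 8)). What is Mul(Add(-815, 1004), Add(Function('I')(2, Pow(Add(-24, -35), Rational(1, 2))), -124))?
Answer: Add(-254961, Mul(33075, I, Pow(59, Rational(1, 2)))) ≈ Add(-2.5496e+5, Mul(2.5405e+5, I))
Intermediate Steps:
Function('H')(F) = Mul(3, F, Add(8, F)) (Function('H')(F) = Mul(Add(F, Mul(2, F)), Add(8, F)) = Mul(Mul(3, F), Add(8, F)) = Mul(3, F, Add(8, F)))
Function('I')(R, Y) = Add(Mul(7, R), Mul(7, Y), Mul(21, Y, Add(8, Y))) (Function('I')(R, Y) = Mul(7, Add(Add(R, Y), Mul(3, Y, Add(8, Y)))) = Mul(7, Add(R, Y, Mul(3, Y, Add(8, Y)))) = Add(Mul(7, R), Mul(7, Y), Mul(21, Y, Add(8, Y))))
Mul(Add(-815, 1004), Add(Function('I')(2, Pow(Add(-24, -35), Rational(1, 2))), -124)) = Mul(Add(-815, 1004), Add(Add(Mul(7, 2), Mul(7, Pow(Add(-24, -35), Rational(1, 2))), Mul(21, Pow(Add(-24, -35), Rational(1, 2)), Add(8, Pow(Add(-24, -35), Rational(1, 2))))), -124)) = Mul(189, Add(Add(14, Mul(7, Pow(-59, Rational(1, 2))), Mul(21, Pow(-59, Rational(1, 2)), Add(8, Pow(-59, Rational(1, 2))))), -124)) = Mul(189, Add(Add(14, Mul(7, Mul(I, Pow(59, Rational(1, 2)))), Mul(21, Mul(I, Pow(59, Rational(1, 2))), Add(8, Mul(I, Pow(59, Rational(1, 2)))))), -124)) = Mul(189, Add(Add(14, Mul(7, I, Pow(59, Rational(1, 2))), Mul(21, I, Pow(59, Rational(1, 2)), Add(8, Mul(I, Pow(59, Rational(1, 2)))))), -124)) = Mul(189, Add(-110, Mul(7, I, Pow(59, Rational(1, 2))), Mul(21, I, Pow(59, Rational(1, 2)), Add(8, Mul(I, Pow(59, Rational(1, 2))))))) = Add(-20790, Mul(1323, I, Pow(59, Rational(1, 2))), Mul(3969, I, Pow(59, Rational(1, 2)), Add(8, Mul(I, Pow(59, Rational(1, 2))))))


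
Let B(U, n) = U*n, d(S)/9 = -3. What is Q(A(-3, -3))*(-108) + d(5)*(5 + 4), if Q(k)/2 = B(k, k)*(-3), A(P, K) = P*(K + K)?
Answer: 209709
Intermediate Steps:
d(S) = -27 (d(S) = 9*(-3) = -27)
A(P, K) = 2*K*P (A(P, K) = P*(2*K) = 2*K*P)
Q(k) = -6*k**2 (Q(k) = 2*((k*k)*(-3)) = 2*(k**2*(-3)) = 2*(-3*k**2) = -6*k**2)
Q(A(-3, -3))*(-108) + d(5)*(5 + 4) = -6*(2*(-3)*(-3))**2*(-108) - 27*(5 + 4) = -6*18**2*(-108) - 27*9 = -6*324*(-108) - 243 = -1944*(-108) - 243 = 209952 - 243 = 209709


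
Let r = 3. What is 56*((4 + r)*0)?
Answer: 0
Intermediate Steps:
56*((4 + r)*0) = 56*((4 + 3)*0) = 56*(7*0) = 56*0 = 0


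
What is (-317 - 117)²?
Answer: 188356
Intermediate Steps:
(-317 - 117)² = (-434)² = 188356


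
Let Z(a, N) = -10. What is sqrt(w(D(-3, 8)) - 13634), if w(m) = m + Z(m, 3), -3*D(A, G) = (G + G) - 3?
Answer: I*sqrt(122835)/3 ≈ 116.83*I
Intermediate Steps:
D(A, G) = 1 - 2*G/3 (D(A, G) = -((G + G) - 3)/3 = -(2*G - 3)/3 = -(-3 + 2*G)/3 = 1 - 2*G/3)
w(m) = -10 + m (w(m) = m - 10 = -10 + m)
sqrt(w(D(-3, 8)) - 13634) = sqrt((-10 + (1 - 2/3*8)) - 13634) = sqrt((-10 + (1 - 16/3)) - 13634) = sqrt((-10 - 13/3) - 13634) = sqrt(-43/3 - 13634) = sqrt(-40945/3) = I*sqrt(122835)/3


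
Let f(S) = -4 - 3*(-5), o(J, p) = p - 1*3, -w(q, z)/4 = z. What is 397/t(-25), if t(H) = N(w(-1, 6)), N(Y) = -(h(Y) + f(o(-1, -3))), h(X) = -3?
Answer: -397/8 ≈ -49.625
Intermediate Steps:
w(q, z) = -4*z
o(J, p) = -3 + p (o(J, p) = p - 3 = -3 + p)
f(S) = 11 (f(S) = -4 + 15 = 11)
N(Y) = -8 (N(Y) = -(-3 + 11) = -1*8 = -8)
t(H) = -8
397/t(-25) = 397/(-8) = 397*(-⅛) = -397/8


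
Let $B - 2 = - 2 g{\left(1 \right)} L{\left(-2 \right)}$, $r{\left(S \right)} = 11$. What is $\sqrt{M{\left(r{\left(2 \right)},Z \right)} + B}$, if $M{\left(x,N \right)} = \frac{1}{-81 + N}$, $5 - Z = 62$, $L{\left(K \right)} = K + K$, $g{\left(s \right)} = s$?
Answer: $\frac{\sqrt{190302}}{138} \approx 3.1611$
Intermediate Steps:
$L{\left(K \right)} = 2 K$
$Z = -57$ ($Z = 5 - 62 = -57$)
$B = 10$ ($B = 2 + \left(-2\right) 1 \cdot 2 \left(-2\right) = 2 - -8 = 2 + 8 = 10$)
$\sqrt{M{\left(r{\left(2 \right)},Z \right)} + B} = \sqrt{\frac{1}{-81 - 57} + 10} = \sqrt{\frac{1}{-138} + 10} = \sqrt{- \frac{1}{138} + 10} = \sqrt{\frac{1379}{138}} = \frac{\sqrt{190302}}{138}$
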